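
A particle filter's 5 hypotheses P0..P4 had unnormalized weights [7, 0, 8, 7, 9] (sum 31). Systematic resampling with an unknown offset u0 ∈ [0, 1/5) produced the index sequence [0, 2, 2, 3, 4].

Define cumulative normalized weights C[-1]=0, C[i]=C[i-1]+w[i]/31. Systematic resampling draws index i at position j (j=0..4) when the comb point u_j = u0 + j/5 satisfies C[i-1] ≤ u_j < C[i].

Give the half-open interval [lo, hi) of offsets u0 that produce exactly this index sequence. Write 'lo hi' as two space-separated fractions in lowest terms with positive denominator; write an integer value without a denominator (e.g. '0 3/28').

4/155 13/155

C = [7/31, 7/31, 15/31, 22/31, 1]
j=0 picked index 0: u0 ∈ [0, 7/31)
j=1 picked index 2: u0 ∈ [4/155, 44/155)
j=2 picked index 2: u0 ∈ [-27/155, 13/155)
j=3 picked index 3: u0 ∈ [-18/155, 17/155)
j=4 picked index 4: u0 ∈ [-14/155, 1/5)
intersection: [4/155, 13/155)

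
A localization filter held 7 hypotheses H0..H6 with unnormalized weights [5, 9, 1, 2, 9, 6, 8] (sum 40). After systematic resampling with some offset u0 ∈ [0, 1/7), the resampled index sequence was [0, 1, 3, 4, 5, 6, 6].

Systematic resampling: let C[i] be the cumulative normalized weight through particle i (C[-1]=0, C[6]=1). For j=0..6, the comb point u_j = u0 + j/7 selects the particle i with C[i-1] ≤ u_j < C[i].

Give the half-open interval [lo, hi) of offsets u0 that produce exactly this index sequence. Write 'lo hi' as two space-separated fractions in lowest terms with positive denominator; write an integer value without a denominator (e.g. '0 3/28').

C = [1/8, 7/20, 3/8, 17/40, 13/20, 4/5, 1]
j=0 picked index 0: u0 ∈ [0, 1/8)
j=1 picked index 1: u0 ∈ [-1/56, 29/140)
j=2 picked index 3: u0 ∈ [5/56, 39/280)
j=3 picked index 4: u0 ∈ [-1/280, 31/140)
j=4 picked index 5: u0 ∈ [11/140, 8/35)
j=5 picked index 6: u0 ∈ [3/35, 2/7)
j=6 picked index 6: u0 ∈ [-2/35, 1/7)
intersection: [5/56, 1/8)

5/56 1/8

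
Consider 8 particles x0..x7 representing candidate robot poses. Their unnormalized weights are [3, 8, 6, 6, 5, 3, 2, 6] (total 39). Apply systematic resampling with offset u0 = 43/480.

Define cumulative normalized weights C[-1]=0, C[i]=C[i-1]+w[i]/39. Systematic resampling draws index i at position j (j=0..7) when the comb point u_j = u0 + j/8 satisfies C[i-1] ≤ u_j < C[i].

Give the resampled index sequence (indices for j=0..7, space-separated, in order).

1 1 2 3 3 4 6 7

C = [1/13, 11/39, 17/39, 23/39, 28/39, 31/39, 11/13, 1]
j=0: u_0=43/480 ∈ [1/13, 11/39) → index 1
j=1: u_1=103/480 ∈ [1/13, 11/39) → index 1
j=2: u_2=163/480 ∈ [11/39, 17/39) → index 2
j=3: u_3=223/480 ∈ [17/39, 23/39) → index 3
j=4: u_4=283/480 ∈ [17/39, 23/39) → index 3
j=5: u_5=343/480 ∈ [23/39, 28/39) → index 4
j=6: u_6=403/480 ∈ [31/39, 11/13) → index 6
j=7: u_7=463/480 ∈ [11/13, 1) → index 7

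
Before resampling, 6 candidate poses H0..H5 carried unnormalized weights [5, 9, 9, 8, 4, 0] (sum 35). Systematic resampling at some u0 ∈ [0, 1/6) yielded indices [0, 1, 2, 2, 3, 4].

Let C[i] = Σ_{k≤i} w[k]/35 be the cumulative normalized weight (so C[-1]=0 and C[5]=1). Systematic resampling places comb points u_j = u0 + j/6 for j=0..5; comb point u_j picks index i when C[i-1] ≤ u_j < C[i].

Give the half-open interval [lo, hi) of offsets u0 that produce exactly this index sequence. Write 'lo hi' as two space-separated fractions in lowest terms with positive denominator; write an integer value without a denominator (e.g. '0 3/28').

1/15 1/7

C = [1/7, 2/5, 23/35, 31/35, 1, 1]
j=0 picked index 0: u0 ∈ [0, 1/7)
j=1 picked index 1: u0 ∈ [-1/42, 7/30)
j=2 picked index 2: u0 ∈ [1/15, 34/105)
j=3 picked index 2: u0 ∈ [-1/10, 11/70)
j=4 picked index 3: u0 ∈ [-1/105, 23/105)
j=5 picked index 4: u0 ∈ [11/210, 1/6)
intersection: [1/15, 1/7)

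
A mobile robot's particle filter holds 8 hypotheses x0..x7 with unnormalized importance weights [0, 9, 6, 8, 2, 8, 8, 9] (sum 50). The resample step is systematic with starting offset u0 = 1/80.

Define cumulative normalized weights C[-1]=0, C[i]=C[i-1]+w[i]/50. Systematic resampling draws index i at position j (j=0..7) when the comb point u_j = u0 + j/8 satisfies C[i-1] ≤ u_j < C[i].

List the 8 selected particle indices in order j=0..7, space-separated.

C = [0, 9/50, 3/10, 23/50, 1/2, 33/50, 41/50, 1]
j=0: u_0=1/80 ∈ [0, 9/50) → index 1
j=1: u_1=11/80 ∈ [0, 9/50) → index 1
j=2: u_2=21/80 ∈ [9/50, 3/10) → index 2
j=3: u_3=31/80 ∈ [3/10, 23/50) → index 3
j=4: u_4=41/80 ∈ [1/2, 33/50) → index 5
j=5: u_5=51/80 ∈ [1/2, 33/50) → index 5
j=6: u_6=61/80 ∈ [33/50, 41/50) → index 6
j=7: u_7=71/80 ∈ [41/50, 1) → index 7

1 1 2 3 5 5 6 7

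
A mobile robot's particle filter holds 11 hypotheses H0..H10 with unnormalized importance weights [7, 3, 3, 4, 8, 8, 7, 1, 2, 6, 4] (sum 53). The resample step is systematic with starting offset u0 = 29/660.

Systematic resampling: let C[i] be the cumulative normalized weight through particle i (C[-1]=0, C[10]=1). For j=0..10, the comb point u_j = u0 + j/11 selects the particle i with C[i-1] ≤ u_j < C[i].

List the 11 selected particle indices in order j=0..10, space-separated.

0 1 2 3 4 5 5 6 7 9 10

C = [7/53, 10/53, 13/53, 17/53, 25/53, 33/53, 40/53, 41/53, 43/53, 49/53, 1]
j=0: u_0=29/660 ∈ [0, 7/53) → index 0
j=1: u_1=89/660 ∈ [7/53, 10/53) → index 1
j=2: u_2=149/660 ∈ [10/53, 13/53) → index 2
j=3: u_3=19/60 ∈ [13/53, 17/53) → index 3
j=4: u_4=269/660 ∈ [17/53, 25/53) → index 4
j=5: u_5=329/660 ∈ [25/53, 33/53) → index 5
j=6: u_6=389/660 ∈ [25/53, 33/53) → index 5
j=7: u_7=449/660 ∈ [33/53, 40/53) → index 6
j=8: u_8=509/660 ∈ [40/53, 41/53) → index 7
j=9: u_9=569/660 ∈ [43/53, 49/53) → index 9
j=10: u_10=629/660 ∈ [49/53, 1) → index 10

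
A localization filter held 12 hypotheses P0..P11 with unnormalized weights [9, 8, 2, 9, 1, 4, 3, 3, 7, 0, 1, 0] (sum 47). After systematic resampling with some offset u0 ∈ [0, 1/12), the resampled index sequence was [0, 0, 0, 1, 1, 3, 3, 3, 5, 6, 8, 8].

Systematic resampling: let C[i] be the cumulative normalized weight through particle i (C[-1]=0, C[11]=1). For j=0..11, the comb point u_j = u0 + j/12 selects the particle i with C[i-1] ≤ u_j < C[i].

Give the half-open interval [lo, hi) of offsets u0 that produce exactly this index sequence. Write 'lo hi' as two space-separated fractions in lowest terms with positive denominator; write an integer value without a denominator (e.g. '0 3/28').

C = [9/47, 17/47, 19/47, 28/47, 29/47, 33/47, 36/47, 39/47, 46/47, 46/47, 1, 1]
j=0 picked index 0: u0 ∈ [0, 9/47)
j=1 picked index 0: u0 ∈ [-1/12, 61/564)
j=2 picked index 0: u0 ∈ [-1/6, 7/282)
j=3 picked index 1: u0 ∈ [-11/188, 21/188)
j=4 picked index 1: u0 ∈ [-20/141, 4/141)
j=5 picked index 3: u0 ∈ [-7/564, 101/564)
j=6 picked index 3: u0 ∈ [-9/94, 9/94)
j=7 picked index 3: u0 ∈ [-101/564, 7/564)
j=8 picked index 5: u0 ∈ [-7/141, 5/141)
j=9 picked index 6: u0 ∈ [-9/188, 3/188)
j=10 picked index 8: u0 ∈ [-1/282, 41/282)
j=11 picked index 8: u0 ∈ [-49/564, 35/564)
intersection: [0, 7/564)

0 7/564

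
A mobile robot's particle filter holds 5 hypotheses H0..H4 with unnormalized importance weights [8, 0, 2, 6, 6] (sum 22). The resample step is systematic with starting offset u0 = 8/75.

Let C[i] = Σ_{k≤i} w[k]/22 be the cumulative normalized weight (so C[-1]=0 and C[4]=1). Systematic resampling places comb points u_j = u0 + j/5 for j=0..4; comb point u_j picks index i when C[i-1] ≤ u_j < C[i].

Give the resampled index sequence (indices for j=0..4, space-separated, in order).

0 0 3 3 4

C = [4/11, 4/11, 5/11, 8/11, 1]
j=0: u_0=8/75 ∈ [0, 4/11) → index 0
j=1: u_1=23/75 ∈ [0, 4/11) → index 0
j=2: u_2=38/75 ∈ [5/11, 8/11) → index 3
j=3: u_3=53/75 ∈ [5/11, 8/11) → index 3
j=4: u_4=68/75 ∈ [8/11, 1) → index 4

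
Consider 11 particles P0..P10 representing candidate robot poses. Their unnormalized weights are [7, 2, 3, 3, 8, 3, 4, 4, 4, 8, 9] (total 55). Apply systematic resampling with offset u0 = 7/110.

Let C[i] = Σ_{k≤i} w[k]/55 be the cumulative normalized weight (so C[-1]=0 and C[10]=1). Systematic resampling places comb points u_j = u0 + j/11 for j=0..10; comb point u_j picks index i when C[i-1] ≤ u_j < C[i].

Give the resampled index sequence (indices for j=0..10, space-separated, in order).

C = [7/55, 9/55, 12/55, 3/11, 23/55, 26/55, 6/11, 34/55, 38/55, 46/55, 1]
j=0: u_0=7/110 ∈ [0, 7/55) → index 0
j=1: u_1=17/110 ∈ [7/55, 9/55) → index 1
j=2: u_2=27/110 ∈ [12/55, 3/11) → index 3
j=3: u_3=37/110 ∈ [3/11, 23/55) → index 4
j=4: u_4=47/110 ∈ [23/55, 26/55) → index 5
j=5: u_5=57/110 ∈ [26/55, 6/11) → index 6
j=6: u_6=67/110 ∈ [6/11, 34/55) → index 7
j=7: u_7=7/10 ∈ [38/55, 46/55) → index 9
j=8: u_8=87/110 ∈ [38/55, 46/55) → index 9
j=9: u_9=97/110 ∈ [46/55, 1) → index 10
j=10: u_10=107/110 ∈ [46/55, 1) → index 10

0 1 3 4 5 6 7 9 9 10 10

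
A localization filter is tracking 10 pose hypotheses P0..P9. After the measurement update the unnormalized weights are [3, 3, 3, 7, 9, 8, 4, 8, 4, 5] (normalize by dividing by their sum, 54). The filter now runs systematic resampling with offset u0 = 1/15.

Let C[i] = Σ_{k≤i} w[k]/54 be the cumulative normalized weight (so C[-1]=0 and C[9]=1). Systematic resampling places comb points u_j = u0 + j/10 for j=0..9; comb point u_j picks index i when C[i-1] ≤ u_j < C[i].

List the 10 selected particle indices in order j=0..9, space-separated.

1 3 3 4 5 5 6 7 8 9

C = [1/18, 1/9, 1/6, 8/27, 25/54, 11/18, 37/54, 5/6, 49/54, 1]
j=0: u_0=1/15 ∈ [1/18, 1/9) → index 1
j=1: u_1=1/6 ∈ [1/6, 8/27) → index 3
j=2: u_2=4/15 ∈ [1/6, 8/27) → index 3
j=3: u_3=11/30 ∈ [8/27, 25/54) → index 4
j=4: u_4=7/15 ∈ [25/54, 11/18) → index 5
j=5: u_5=17/30 ∈ [25/54, 11/18) → index 5
j=6: u_6=2/3 ∈ [11/18, 37/54) → index 6
j=7: u_7=23/30 ∈ [37/54, 5/6) → index 7
j=8: u_8=13/15 ∈ [5/6, 49/54) → index 8
j=9: u_9=29/30 ∈ [49/54, 1) → index 9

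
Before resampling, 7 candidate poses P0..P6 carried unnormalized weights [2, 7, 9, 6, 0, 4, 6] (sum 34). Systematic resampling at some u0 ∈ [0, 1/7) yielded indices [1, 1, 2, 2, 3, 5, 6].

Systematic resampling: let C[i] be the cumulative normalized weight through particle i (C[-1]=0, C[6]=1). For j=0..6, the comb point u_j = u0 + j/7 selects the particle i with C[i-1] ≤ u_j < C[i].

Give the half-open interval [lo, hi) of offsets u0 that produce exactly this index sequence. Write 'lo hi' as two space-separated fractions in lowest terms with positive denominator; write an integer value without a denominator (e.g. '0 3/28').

1/17 12/119

C = [1/17, 9/34, 9/17, 12/17, 12/17, 14/17, 1]
j=0 picked index 1: u0 ∈ [1/17, 9/34)
j=1 picked index 1: u0 ∈ [-10/119, 29/238)
j=2 picked index 2: u0 ∈ [-5/238, 29/119)
j=3 picked index 2: u0 ∈ [-39/238, 12/119)
j=4 picked index 3: u0 ∈ [-5/119, 16/119)
j=5 picked index 5: u0 ∈ [-1/119, 13/119)
j=6 picked index 6: u0 ∈ [-4/119, 1/7)
intersection: [1/17, 12/119)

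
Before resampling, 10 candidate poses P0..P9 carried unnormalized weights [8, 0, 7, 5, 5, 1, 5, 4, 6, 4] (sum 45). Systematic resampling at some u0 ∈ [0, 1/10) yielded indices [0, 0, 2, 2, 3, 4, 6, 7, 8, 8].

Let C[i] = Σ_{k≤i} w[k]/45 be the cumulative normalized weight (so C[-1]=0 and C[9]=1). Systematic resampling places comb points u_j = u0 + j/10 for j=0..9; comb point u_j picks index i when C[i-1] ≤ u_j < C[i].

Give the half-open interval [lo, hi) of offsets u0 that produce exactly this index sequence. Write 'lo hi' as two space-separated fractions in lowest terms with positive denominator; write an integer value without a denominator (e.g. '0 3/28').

C = [8/45, 8/45, 1/3, 4/9, 5/9, 26/45, 31/45, 7/9, 41/45, 1]
j=0 picked index 0: u0 ∈ [0, 8/45)
j=1 picked index 0: u0 ∈ [-1/10, 7/90)
j=2 picked index 2: u0 ∈ [-1/45, 2/15)
j=3 picked index 2: u0 ∈ [-11/90, 1/30)
j=4 picked index 3: u0 ∈ [-1/15, 2/45)
j=5 picked index 4: u0 ∈ [-1/18, 1/18)
j=6 picked index 6: u0 ∈ [-1/45, 4/45)
j=7 picked index 7: u0 ∈ [-1/90, 7/90)
j=8 picked index 8: u0 ∈ [-1/45, 1/9)
j=9 picked index 8: u0 ∈ [-11/90, 1/90)
intersection: [0, 1/90)

0 1/90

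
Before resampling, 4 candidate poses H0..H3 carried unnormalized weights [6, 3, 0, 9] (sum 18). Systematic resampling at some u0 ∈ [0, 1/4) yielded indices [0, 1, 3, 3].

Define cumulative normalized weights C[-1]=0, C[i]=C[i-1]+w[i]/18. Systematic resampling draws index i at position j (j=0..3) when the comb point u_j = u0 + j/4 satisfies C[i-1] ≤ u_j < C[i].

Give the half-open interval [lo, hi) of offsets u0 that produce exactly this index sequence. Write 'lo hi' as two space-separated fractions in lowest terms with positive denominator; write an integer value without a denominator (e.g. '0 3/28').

1/12 1/4

C = [1/3, 1/2, 1/2, 1]
j=0 picked index 0: u0 ∈ [0, 1/3)
j=1 picked index 1: u0 ∈ [1/12, 1/4)
j=2 picked index 3: u0 ∈ [0, 1/2)
j=3 picked index 3: u0 ∈ [-1/4, 1/4)
intersection: [1/12, 1/4)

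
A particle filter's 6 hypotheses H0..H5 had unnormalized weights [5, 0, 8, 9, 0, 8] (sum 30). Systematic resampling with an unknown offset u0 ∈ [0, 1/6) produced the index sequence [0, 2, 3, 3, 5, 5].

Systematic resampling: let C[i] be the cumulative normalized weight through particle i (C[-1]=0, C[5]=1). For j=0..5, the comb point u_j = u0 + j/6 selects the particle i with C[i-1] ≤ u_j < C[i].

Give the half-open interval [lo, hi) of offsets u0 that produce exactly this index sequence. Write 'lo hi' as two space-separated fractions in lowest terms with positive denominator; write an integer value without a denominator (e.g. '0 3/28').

1/10 1/6

C = [1/6, 1/6, 13/30, 11/15, 11/15, 1]
j=0 picked index 0: u0 ∈ [0, 1/6)
j=1 picked index 2: u0 ∈ [0, 4/15)
j=2 picked index 3: u0 ∈ [1/10, 2/5)
j=3 picked index 3: u0 ∈ [-1/15, 7/30)
j=4 picked index 5: u0 ∈ [1/15, 1/3)
j=5 picked index 5: u0 ∈ [-1/10, 1/6)
intersection: [1/10, 1/6)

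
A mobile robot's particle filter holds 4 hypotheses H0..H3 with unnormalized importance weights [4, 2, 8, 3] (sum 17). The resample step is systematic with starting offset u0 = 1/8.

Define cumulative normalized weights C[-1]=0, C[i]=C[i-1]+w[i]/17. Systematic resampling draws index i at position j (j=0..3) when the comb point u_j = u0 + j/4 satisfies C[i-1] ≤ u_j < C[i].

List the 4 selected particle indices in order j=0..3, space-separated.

0 2 2 3

C = [4/17, 6/17, 14/17, 1]
j=0: u_0=1/8 ∈ [0, 4/17) → index 0
j=1: u_1=3/8 ∈ [6/17, 14/17) → index 2
j=2: u_2=5/8 ∈ [6/17, 14/17) → index 2
j=3: u_3=7/8 ∈ [14/17, 1) → index 3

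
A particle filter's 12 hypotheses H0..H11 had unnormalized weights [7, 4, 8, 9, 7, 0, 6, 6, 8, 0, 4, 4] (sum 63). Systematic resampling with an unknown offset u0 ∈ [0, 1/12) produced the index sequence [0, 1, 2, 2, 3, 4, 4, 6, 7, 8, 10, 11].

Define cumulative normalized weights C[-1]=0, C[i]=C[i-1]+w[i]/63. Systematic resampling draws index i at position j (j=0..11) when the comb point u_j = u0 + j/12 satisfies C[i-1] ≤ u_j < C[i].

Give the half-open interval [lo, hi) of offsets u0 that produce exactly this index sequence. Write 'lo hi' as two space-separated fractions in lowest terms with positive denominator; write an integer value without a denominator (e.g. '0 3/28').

5/126 13/252

C = [1/9, 11/63, 19/63, 4/9, 5/9, 5/9, 41/63, 47/63, 55/63, 55/63, 59/63, 1]
j=0 picked index 0: u0 ∈ [0, 1/9)
j=1 picked index 1: u0 ∈ [1/36, 23/252)
j=2 picked index 2: u0 ∈ [1/126, 17/126)
j=3 picked index 2: u0 ∈ [-19/252, 13/252)
j=4 picked index 3: u0 ∈ [-2/63, 1/9)
j=5 picked index 4: u0 ∈ [1/36, 5/36)
j=6 picked index 4: u0 ∈ [-1/18, 1/18)
j=7 picked index 6: u0 ∈ [-1/36, 17/252)
j=8 picked index 7: u0 ∈ [-1/63, 5/63)
j=9 picked index 8: u0 ∈ [-1/252, 31/252)
j=10 picked index 10: u0 ∈ [5/126, 13/126)
j=11 picked index 11: u0 ∈ [5/252, 1/12)
intersection: [5/126, 13/252)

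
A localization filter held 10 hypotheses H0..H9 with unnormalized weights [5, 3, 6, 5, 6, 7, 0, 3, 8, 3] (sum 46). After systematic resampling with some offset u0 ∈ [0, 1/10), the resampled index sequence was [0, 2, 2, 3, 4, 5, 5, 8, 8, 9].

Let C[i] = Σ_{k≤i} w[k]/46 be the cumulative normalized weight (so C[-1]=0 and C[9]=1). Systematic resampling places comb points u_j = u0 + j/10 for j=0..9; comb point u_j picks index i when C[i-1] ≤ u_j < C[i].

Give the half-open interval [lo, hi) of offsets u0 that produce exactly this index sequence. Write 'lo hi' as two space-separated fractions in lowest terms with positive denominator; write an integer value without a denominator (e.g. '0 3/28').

17/230 11/115

C = [5/46, 4/23, 7/23, 19/46, 25/46, 16/23, 16/23, 35/46, 43/46, 1]
j=0 picked index 0: u0 ∈ [0, 5/46)
j=1 picked index 2: u0 ∈ [17/230, 47/230)
j=2 picked index 2: u0 ∈ [-3/115, 12/115)
j=3 picked index 3: u0 ∈ [1/230, 13/115)
j=4 picked index 4: u0 ∈ [3/230, 33/230)
j=5 picked index 5: u0 ∈ [1/23, 9/46)
j=6 picked index 5: u0 ∈ [-13/230, 11/115)
j=7 picked index 8: u0 ∈ [7/115, 27/115)
j=8 picked index 8: u0 ∈ [-9/230, 31/230)
j=9 picked index 9: u0 ∈ [4/115, 1/10)
intersection: [17/230, 11/115)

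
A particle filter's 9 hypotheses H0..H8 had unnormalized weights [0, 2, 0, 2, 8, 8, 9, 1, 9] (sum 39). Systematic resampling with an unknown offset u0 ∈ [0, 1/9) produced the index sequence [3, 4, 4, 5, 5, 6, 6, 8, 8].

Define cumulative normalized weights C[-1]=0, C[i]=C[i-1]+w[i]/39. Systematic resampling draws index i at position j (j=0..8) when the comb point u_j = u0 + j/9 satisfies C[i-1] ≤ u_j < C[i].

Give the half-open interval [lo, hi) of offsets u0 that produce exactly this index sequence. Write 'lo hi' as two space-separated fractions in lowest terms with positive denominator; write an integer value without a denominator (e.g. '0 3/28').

2/39 8/117

C = [0, 2/39, 2/39, 4/39, 4/13, 20/39, 29/39, 10/13, 1]
j=0 picked index 3: u0 ∈ [2/39, 4/39)
j=1 picked index 4: u0 ∈ [-1/117, 23/117)
j=2 picked index 4: u0 ∈ [-14/117, 10/117)
j=3 picked index 5: u0 ∈ [-1/39, 7/39)
j=4 picked index 5: u0 ∈ [-16/117, 8/117)
j=5 picked index 6: u0 ∈ [-5/117, 22/117)
j=6 picked index 6: u0 ∈ [-2/13, 1/13)
j=7 picked index 8: u0 ∈ [-1/117, 2/9)
j=8 picked index 8: u0 ∈ [-14/117, 1/9)
intersection: [2/39, 8/117)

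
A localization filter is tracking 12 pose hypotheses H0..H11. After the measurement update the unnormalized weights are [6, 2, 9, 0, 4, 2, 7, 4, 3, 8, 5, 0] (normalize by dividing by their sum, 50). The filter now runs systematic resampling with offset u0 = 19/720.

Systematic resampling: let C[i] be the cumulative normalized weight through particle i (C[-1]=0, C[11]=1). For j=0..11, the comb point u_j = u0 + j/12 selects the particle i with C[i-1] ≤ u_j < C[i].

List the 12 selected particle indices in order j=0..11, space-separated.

C = [3/25, 4/25, 17/50, 17/50, 21/50, 23/50, 3/5, 17/25, 37/50, 9/10, 1, 1]
j=0: u_0=19/720 ∈ [0, 3/25) → index 0
j=1: u_1=79/720 ∈ [0, 3/25) → index 0
j=2: u_2=139/720 ∈ [4/25, 17/50) → index 2
j=3: u_3=199/720 ∈ [4/25, 17/50) → index 2
j=4: u_4=259/720 ∈ [17/50, 21/50) → index 4
j=5: u_5=319/720 ∈ [21/50, 23/50) → index 5
j=6: u_6=379/720 ∈ [23/50, 3/5) → index 6
j=7: u_7=439/720 ∈ [3/5, 17/25) → index 7
j=8: u_8=499/720 ∈ [17/25, 37/50) → index 8
j=9: u_9=559/720 ∈ [37/50, 9/10) → index 9
j=10: u_10=619/720 ∈ [37/50, 9/10) → index 9
j=11: u_11=679/720 ∈ [9/10, 1) → index 10

0 0 2 2 4 5 6 7 8 9 9 10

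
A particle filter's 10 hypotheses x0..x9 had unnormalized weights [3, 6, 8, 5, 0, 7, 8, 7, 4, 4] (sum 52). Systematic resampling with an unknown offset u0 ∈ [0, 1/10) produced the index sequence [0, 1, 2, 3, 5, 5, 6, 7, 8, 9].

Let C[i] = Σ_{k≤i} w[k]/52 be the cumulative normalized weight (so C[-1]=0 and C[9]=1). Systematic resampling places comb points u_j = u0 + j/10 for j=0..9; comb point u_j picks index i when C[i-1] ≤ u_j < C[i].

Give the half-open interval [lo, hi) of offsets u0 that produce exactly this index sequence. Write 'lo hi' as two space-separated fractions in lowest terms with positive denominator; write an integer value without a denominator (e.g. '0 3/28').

C = [3/52, 9/52, 17/52, 11/26, 11/26, 29/52, 37/52, 11/13, 12/13, 1]
j=0 picked index 0: u0 ∈ [0, 3/52)
j=1 picked index 1: u0 ∈ [-11/260, 19/260)
j=2 picked index 2: u0 ∈ [-7/260, 33/260)
j=3 picked index 3: u0 ∈ [7/260, 8/65)
j=4 picked index 5: u0 ∈ [3/130, 41/260)
j=5 picked index 5: u0 ∈ [-1/13, 3/52)
j=6 picked index 6: u0 ∈ [-11/260, 29/260)
j=7 picked index 7: u0 ∈ [3/260, 19/130)
j=8 picked index 8: u0 ∈ [3/65, 8/65)
j=9 picked index 9: u0 ∈ [3/130, 1/10)
intersection: [3/65, 3/52)

3/65 3/52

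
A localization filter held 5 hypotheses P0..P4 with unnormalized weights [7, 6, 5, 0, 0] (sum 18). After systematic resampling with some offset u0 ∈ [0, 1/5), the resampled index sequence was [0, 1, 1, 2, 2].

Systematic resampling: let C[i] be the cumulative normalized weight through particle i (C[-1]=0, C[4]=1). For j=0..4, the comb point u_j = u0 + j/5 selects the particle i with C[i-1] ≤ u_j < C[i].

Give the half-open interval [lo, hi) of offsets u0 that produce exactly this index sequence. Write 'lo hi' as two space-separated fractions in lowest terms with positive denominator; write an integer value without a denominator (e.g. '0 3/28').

17/90 1/5

C = [7/18, 13/18, 1, 1, 1]
j=0 picked index 0: u0 ∈ [0, 7/18)
j=1 picked index 1: u0 ∈ [17/90, 47/90)
j=2 picked index 1: u0 ∈ [-1/90, 29/90)
j=3 picked index 2: u0 ∈ [11/90, 2/5)
j=4 picked index 2: u0 ∈ [-7/90, 1/5)
intersection: [17/90, 1/5)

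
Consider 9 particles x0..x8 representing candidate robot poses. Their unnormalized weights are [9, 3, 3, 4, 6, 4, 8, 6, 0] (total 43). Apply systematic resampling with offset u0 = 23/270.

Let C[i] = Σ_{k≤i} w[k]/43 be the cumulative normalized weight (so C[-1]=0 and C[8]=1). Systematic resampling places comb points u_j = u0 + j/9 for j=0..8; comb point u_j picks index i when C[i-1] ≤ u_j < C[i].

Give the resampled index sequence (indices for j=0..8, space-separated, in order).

C = [9/43, 12/43, 15/43, 19/43, 25/43, 29/43, 37/43, 1, 1]
j=0: u_0=23/270 ∈ [0, 9/43) → index 0
j=1: u_1=53/270 ∈ [0, 9/43) → index 0
j=2: u_2=83/270 ∈ [12/43, 15/43) → index 2
j=3: u_3=113/270 ∈ [15/43, 19/43) → index 3
j=4: u_4=143/270 ∈ [19/43, 25/43) → index 4
j=5: u_5=173/270 ∈ [25/43, 29/43) → index 5
j=6: u_6=203/270 ∈ [29/43, 37/43) → index 6
j=7: u_7=233/270 ∈ [37/43, 1) → index 7
j=8: u_8=263/270 ∈ [37/43, 1) → index 7

0 0 2 3 4 5 6 7 7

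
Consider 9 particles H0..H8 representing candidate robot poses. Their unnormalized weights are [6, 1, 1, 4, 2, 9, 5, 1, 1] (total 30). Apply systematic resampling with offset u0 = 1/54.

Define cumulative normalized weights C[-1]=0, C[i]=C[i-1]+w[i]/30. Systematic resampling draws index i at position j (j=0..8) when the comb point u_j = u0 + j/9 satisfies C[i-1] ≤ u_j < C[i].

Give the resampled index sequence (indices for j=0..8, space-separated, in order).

0 0 2 3 4 5 5 6 6

C = [1/5, 7/30, 4/15, 2/5, 7/15, 23/30, 14/15, 29/30, 1]
j=0: u_0=1/54 ∈ [0, 1/5) → index 0
j=1: u_1=7/54 ∈ [0, 1/5) → index 0
j=2: u_2=13/54 ∈ [7/30, 4/15) → index 2
j=3: u_3=19/54 ∈ [4/15, 2/5) → index 3
j=4: u_4=25/54 ∈ [2/5, 7/15) → index 4
j=5: u_5=31/54 ∈ [7/15, 23/30) → index 5
j=6: u_6=37/54 ∈ [7/15, 23/30) → index 5
j=7: u_7=43/54 ∈ [23/30, 14/15) → index 6
j=8: u_8=49/54 ∈ [23/30, 14/15) → index 6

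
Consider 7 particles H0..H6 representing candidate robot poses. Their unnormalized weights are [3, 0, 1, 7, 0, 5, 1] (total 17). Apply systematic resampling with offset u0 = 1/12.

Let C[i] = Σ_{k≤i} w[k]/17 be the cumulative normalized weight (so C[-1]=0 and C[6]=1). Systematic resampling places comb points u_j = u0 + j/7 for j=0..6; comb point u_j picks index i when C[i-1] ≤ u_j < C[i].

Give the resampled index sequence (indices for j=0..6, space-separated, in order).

C = [3/17, 3/17, 4/17, 11/17, 11/17, 16/17, 1]
j=0: u_0=1/12 ∈ [0, 3/17) → index 0
j=1: u_1=19/84 ∈ [3/17, 4/17) → index 2
j=2: u_2=31/84 ∈ [4/17, 11/17) → index 3
j=3: u_3=43/84 ∈ [4/17, 11/17) → index 3
j=4: u_4=55/84 ∈ [11/17, 16/17) → index 5
j=5: u_5=67/84 ∈ [11/17, 16/17) → index 5
j=6: u_6=79/84 ∈ [11/17, 16/17) → index 5

0 2 3 3 5 5 5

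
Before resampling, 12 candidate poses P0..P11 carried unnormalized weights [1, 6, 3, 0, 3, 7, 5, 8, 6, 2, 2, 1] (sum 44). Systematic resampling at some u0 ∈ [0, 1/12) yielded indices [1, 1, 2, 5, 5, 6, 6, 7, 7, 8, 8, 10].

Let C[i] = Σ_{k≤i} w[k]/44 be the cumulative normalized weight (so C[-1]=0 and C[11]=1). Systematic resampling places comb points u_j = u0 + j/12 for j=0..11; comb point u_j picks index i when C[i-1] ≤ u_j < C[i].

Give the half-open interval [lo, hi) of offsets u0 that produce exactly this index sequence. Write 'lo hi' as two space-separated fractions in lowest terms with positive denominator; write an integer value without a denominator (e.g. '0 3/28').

C = [1/44, 7/44, 5/22, 5/22, 13/44, 5/11, 25/44, 3/4, 39/44, 41/44, 43/44, 1]
j=0 picked index 1: u0 ∈ [1/44, 7/44)
j=1 picked index 1: u0 ∈ [-2/33, 5/66)
j=2 picked index 2: u0 ∈ [-1/132, 2/33)
j=3 picked index 5: u0 ∈ [1/22, 9/44)
j=4 picked index 5: u0 ∈ [-5/132, 4/33)
j=5 picked index 6: u0 ∈ [5/132, 5/33)
j=6 picked index 6: u0 ∈ [-1/22, 3/44)
j=7 picked index 7: u0 ∈ [-1/66, 1/6)
j=8 picked index 7: u0 ∈ [-13/132, 1/12)
j=9 picked index 8: u0 ∈ [0, 3/22)
j=10 picked index 8: u0 ∈ [-1/12, 7/132)
j=11 picked index 10: u0 ∈ [1/66, 2/33)
intersection: [1/22, 7/132)

1/22 7/132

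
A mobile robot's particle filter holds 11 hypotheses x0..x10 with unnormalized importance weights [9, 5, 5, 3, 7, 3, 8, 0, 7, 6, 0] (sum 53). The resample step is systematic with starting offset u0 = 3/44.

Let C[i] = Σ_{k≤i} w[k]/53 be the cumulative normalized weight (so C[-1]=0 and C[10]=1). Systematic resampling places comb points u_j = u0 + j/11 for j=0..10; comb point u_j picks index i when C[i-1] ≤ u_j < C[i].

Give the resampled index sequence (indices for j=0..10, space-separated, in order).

0 0 1 2 4 4 6 6 8 8 9

C = [9/53, 14/53, 19/53, 22/53, 29/53, 32/53, 40/53, 40/53, 47/53, 1, 1]
j=0: u_0=3/44 ∈ [0, 9/53) → index 0
j=1: u_1=7/44 ∈ [0, 9/53) → index 0
j=2: u_2=1/4 ∈ [9/53, 14/53) → index 1
j=3: u_3=15/44 ∈ [14/53, 19/53) → index 2
j=4: u_4=19/44 ∈ [22/53, 29/53) → index 4
j=5: u_5=23/44 ∈ [22/53, 29/53) → index 4
j=6: u_6=27/44 ∈ [32/53, 40/53) → index 6
j=7: u_7=31/44 ∈ [32/53, 40/53) → index 6
j=8: u_8=35/44 ∈ [40/53, 47/53) → index 8
j=9: u_9=39/44 ∈ [40/53, 47/53) → index 8
j=10: u_10=43/44 ∈ [47/53, 1) → index 9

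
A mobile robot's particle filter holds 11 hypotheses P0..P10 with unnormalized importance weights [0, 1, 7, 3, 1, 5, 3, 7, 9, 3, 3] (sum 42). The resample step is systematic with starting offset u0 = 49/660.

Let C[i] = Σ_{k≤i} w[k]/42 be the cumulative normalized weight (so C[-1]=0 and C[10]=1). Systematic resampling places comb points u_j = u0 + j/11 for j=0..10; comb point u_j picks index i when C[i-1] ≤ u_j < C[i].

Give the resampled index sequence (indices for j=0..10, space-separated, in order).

2 2 3 5 6 7 7 8 8 9 10

C = [0, 1/42, 4/21, 11/42, 2/7, 17/42, 10/21, 9/14, 6/7, 13/14, 1]
j=0: u_0=49/660 ∈ [1/42, 4/21) → index 2
j=1: u_1=109/660 ∈ [1/42, 4/21) → index 2
j=2: u_2=169/660 ∈ [4/21, 11/42) → index 3
j=3: u_3=229/660 ∈ [2/7, 17/42) → index 5
j=4: u_4=289/660 ∈ [17/42, 10/21) → index 6
j=5: u_5=349/660 ∈ [10/21, 9/14) → index 7
j=6: u_6=409/660 ∈ [10/21, 9/14) → index 7
j=7: u_7=469/660 ∈ [9/14, 6/7) → index 8
j=8: u_8=529/660 ∈ [9/14, 6/7) → index 8
j=9: u_9=589/660 ∈ [6/7, 13/14) → index 9
j=10: u_10=59/60 ∈ [13/14, 1) → index 10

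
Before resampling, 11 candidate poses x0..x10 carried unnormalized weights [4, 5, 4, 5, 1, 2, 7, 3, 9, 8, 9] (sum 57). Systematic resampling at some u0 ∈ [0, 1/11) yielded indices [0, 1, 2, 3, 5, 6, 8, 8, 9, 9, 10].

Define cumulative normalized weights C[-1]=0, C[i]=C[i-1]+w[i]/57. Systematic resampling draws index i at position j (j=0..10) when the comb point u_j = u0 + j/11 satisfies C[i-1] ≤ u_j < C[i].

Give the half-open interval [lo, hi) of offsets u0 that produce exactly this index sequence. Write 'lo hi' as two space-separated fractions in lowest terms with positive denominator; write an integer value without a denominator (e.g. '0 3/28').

C = [4/57, 3/19, 13/57, 6/19, 1/3, 7/19, 28/57, 31/57, 40/57, 16/19, 1]
j=0 picked index 0: u0 ∈ [0, 4/57)
j=1 picked index 1: u0 ∈ [-13/627, 14/209)
j=2 picked index 2: u0 ∈ [-5/209, 29/627)
j=3 picked index 3: u0 ∈ [-28/627, 9/209)
j=4 picked index 5: u0 ∈ [-1/33, 1/209)
j=5 picked index 6: u0 ∈ [-18/209, 23/627)
j=6 picked index 8: u0 ∈ [-1/627, 98/627)
j=7 picked index 8: u0 ∈ [-58/627, 41/627)
j=8 picked index 9: u0 ∈ [-16/627, 24/209)
j=9 picked index 9: u0 ∈ [-73/627, 5/209)
j=10 picked index 10: u0 ∈ [-14/209, 1/11)
intersection: [0, 1/209)

0 1/209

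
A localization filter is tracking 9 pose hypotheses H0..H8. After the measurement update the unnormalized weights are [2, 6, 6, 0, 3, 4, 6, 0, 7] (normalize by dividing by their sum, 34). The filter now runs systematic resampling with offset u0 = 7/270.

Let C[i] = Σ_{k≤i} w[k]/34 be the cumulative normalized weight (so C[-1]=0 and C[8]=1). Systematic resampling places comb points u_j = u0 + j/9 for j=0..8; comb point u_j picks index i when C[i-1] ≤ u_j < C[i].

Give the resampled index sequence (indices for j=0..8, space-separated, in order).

0 1 2 2 4 5 6 8 8

C = [1/17, 4/17, 7/17, 7/17, 1/2, 21/34, 27/34, 27/34, 1]
j=0: u_0=7/270 ∈ [0, 1/17) → index 0
j=1: u_1=37/270 ∈ [1/17, 4/17) → index 1
j=2: u_2=67/270 ∈ [4/17, 7/17) → index 2
j=3: u_3=97/270 ∈ [4/17, 7/17) → index 2
j=4: u_4=127/270 ∈ [7/17, 1/2) → index 4
j=5: u_5=157/270 ∈ [1/2, 21/34) → index 5
j=6: u_6=187/270 ∈ [21/34, 27/34) → index 6
j=7: u_7=217/270 ∈ [27/34, 1) → index 8
j=8: u_8=247/270 ∈ [27/34, 1) → index 8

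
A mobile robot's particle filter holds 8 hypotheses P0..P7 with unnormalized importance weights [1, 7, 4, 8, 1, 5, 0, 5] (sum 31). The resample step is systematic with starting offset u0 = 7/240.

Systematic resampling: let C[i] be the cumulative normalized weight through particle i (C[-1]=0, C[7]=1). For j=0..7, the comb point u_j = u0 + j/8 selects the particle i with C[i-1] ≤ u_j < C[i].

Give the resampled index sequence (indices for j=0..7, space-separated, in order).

C = [1/31, 8/31, 12/31, 20/31, 21/31, 26/31, 26/31, 1]
j=0: u_0=7/240 ∈ [0, 1/31) → index 0
j=1: u_1=37/240 ∈ [1/31, 8/31) → index 1
j=2: u_2=67/240 ∈ [8/31, 12/31) → index 2
j=3: u_3=97/240 ∈ [12/31, 20/31) → index 3
j=4: u_4=127/240 ∈ [12/31, 20/31) → index 3
j=5: u_5=157/240 ∈ [20/31, 21/31) → index 4
j=6: u_6=187/240 ∈ [21/31, 26/31) → index 5
j=7: u_7=217/240 ∈ [26/31, 1) → index 7

0 1 2 3 3 4 5 7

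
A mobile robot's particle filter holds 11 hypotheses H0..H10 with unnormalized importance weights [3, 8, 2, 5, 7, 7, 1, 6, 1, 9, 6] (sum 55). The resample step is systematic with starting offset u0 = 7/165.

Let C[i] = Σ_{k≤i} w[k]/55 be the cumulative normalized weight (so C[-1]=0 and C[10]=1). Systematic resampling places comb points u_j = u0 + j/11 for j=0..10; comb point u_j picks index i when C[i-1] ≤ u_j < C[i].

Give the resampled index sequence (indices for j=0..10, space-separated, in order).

C = [3/55, 1/5, 13/55, 18/55, 5/11, 32/55, 3/5, 39/55, 8/11, 49/55, 1]
j=0: u_0=7/165 ∈ [0, 3/55) → index 0
j=1: u_1=2/15 ∈ [3/55, 1/5) → index 1
j=2: u_2=37/165 ∈ [1/5, 13/55) → index 2
j=3: u_3=52/165 ∈ [13/55, 18/55) → index 3
j=4: u_4=67/165 ∈ [18/55, 5/11) → index 4
j=5: u_5=82/165 ∈ [5/11, 32/55) → index 5
j=6: u_6=97/165 ∈ [32/55, 3/5) → index 6
j=7: u_7=112/165 ∈ [3/5, 39/55) → index 7
j=8: u_8=127/165 ∈ [8/11, 49/55) → index 9
j=9: u_9=142/165 ∈ [8/11, 49/55) → index 9
j=10: u_10=157/165 ∈ [49/55, 1) → index 10

0 1 2 3 4 5 6 7 9 9 10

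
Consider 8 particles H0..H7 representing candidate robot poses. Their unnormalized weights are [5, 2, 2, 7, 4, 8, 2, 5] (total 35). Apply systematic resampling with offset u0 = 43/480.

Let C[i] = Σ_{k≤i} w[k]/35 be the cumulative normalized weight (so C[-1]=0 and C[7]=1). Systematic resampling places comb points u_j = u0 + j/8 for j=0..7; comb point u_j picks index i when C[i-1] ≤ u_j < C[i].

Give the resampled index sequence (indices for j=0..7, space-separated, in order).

0 2 3 4 5 5 6 7

C = [1/7, 1/5, 9/35, 16/35, 4/7, 4/5, 6/7, 1]
j=0: u_0=43/480 ∈ [0, 1/7) → index 0
j=1: u_1=103/480 ∈ [1/5, 9/35) → index 2
j=2: u_2=163/480 ∈ [9/35, 16/35) → index 3
j=3: u_3=223/480 ∈ [16/35, 4/7) → index 4
j=4: u_4=283/480 ∈ [4/7, 4/5) → index 5
j=5: u_5=343/480 ∈ [4/7, 4/5) → index 5
j=6: u_6=403/480 ∈ [4/5, 6/7) → index 6
j=7: u_7=463/480 ∈ [6/7, 1) → index 7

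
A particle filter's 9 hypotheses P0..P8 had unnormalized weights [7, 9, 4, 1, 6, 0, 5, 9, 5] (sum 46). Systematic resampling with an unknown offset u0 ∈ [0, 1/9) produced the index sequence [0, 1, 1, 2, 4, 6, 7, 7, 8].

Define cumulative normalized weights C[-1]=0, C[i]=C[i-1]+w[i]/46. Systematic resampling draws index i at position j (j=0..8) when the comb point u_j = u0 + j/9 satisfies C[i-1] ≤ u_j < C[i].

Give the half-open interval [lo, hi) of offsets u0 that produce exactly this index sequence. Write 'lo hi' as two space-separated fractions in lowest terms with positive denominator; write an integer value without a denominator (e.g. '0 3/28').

17/414 7/69

C = [7/46, 8/23, 10/23, 21/46, 27/46, 27/46, 16/23, 41/46, 1]
j=0 picked index 0: u0 ∈ [0, 7/46)
j=1 picked index 1: u0 ∈ [17/414, 49/207)
j=2 picked index 1: u0 ∈ [-29/414, 26/207)
j=3 picked index 2: u0 ∈ [1/69, 7/69)
j=4 picked index 4: u0 ∈ [5/414, 59/414)
j=5 picked index 6: u0 ∈ [13/414, 29/207)
j=6 picked index 7: u0 ∈ [2/69, 31/138)
j=7 picked index 7: u0 ∈ [-17/207, 47/414)
j=8 picked index 8: u0 ∈ [1/414, 1/9)
intersection: [17/414, 7/69)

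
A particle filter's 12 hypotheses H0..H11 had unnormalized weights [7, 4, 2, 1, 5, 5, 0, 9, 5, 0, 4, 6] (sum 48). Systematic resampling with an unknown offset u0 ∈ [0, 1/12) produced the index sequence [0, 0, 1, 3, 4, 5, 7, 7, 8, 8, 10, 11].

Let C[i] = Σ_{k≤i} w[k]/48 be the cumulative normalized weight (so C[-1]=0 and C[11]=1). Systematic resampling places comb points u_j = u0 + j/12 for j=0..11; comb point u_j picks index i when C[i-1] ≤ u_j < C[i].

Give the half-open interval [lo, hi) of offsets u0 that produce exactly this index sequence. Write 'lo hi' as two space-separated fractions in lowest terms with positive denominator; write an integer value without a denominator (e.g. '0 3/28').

1/48 1/24

C = [7/48, 11/48, 13/48, 7/24, 19/48, 1/2, 1/2, 11/16, 19/24, 19/24, 7/8, 1]
j=0 picked index 0: u0 ∈ [0, 7/48)
j=1 picked index 0: u0 ∈ [-1/12, 1/16)
j=2 picked index 1: u0 ∈ [-1/48, 1/16)
j=3 picked index 3: u0 ∈ [1/48, 1/24)
j=4 picked index 4: u0 ∈ [-1/24, 1/16)
j=5 picked index 5: u0 ∈ [-1/48, 1/12)
j=6 picked index 7: u0 ∈ [0, 3/16)
j=7 picked index 7: u0 ∈ [-1/12, 5/48)
j=8 picked index 8: u0 ∈ [1/48, 1/8)
j=9 picked index 8: u0 ∈ [-1/16, 1/24)
j=10 picked index 10: u0 ∈ [-1/24, 1/24)
j=11 picked index 11: u0 ∈ [-1/24, 1/12)
intersection: [1/48, 1/24)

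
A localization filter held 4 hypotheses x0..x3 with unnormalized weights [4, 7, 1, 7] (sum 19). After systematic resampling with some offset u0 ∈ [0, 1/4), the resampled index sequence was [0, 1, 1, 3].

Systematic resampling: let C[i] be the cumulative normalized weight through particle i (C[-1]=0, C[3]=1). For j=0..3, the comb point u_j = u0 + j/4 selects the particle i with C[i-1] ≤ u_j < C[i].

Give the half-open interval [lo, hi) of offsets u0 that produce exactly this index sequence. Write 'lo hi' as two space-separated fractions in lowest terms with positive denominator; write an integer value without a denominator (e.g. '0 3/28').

C = [4/19, 11/19, 12/19, 1]
j=0 picked index 0: u0 ∈ [0, 4/19)
j=1 picked index 1: u0 ∈ [-3/76, 25/76)
j=2 picked index 1: u0 ∈ [-11/38, 3/38)
j=3 picked index 3: u0 ∈ [-9/76, 1/4)
intersection: [0, 3/38)

0 3/38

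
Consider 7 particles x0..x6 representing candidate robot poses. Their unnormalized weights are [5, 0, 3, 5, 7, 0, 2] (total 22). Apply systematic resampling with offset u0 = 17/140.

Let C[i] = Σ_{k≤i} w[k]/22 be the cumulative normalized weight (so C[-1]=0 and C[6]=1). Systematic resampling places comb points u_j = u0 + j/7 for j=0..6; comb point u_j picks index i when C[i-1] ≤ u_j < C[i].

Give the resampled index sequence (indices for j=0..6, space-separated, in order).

0 2 3 3 4 4 6

C = [5/22, 5/22, 4/11, 13/22, 10/11, 10/11, 1]
j=0: u_0=17/140 ∈ [0, 5/22) → index 0
j=1: u_1=37/140 ∈ [5/22, 4/11) → index 2
j=2: u_2=57/140 ∈ [4/11, 13/22) → index 3
j=3: u_3=11/20 ∈ [4/11, 13/22) → index 3
j=4: u_4=97/140 ∈ [13/22, 10/11) → index 4
j=5: u_5=117/140 ∈ [13/22, 10/11) → index 4
j=6: u_6=137/140 ∈ [10/11, 1) → index 6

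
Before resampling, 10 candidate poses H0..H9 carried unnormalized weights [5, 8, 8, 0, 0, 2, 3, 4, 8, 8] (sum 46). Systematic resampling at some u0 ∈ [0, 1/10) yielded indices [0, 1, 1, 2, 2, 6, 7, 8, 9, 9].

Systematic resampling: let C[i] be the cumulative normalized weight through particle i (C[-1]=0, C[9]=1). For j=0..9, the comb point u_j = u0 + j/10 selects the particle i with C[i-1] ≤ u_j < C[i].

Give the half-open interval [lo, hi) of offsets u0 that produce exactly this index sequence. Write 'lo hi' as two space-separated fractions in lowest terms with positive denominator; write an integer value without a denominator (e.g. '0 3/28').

3/115 6/115

C = [5/46, 13/46, 21/46, 21/46, 21/46, 1/2, 13/23, 15/23, 19/23, 1]
j=0 picked index 0: u0 ∈ [0, 5/46)
j=1 picked index 1: u0 ∈ [1/115, 21/115)
j=2 picked index 1: u0 ∈ [-21/230, 19/230)
j=3 picked index 2: u0 ∈ [-2/115, 18/115)
j=4 picked index 2: u0 ∈ [-27/230, 13/230)
j=5 picked index 6: u0 ∈ [0, 3/46)
j=6 picked index 7: u0 ∈ [-4/115, 6/115)
j=7 picked index 8: u0 ∈ [-11/230, 29/230)
j=8 picked index 9: u0 ∈ [3/115, 1/5)
j=9 picked index 9: u0 ∈ [-17/230, 1/10)
intersection: [3/115, 6/115)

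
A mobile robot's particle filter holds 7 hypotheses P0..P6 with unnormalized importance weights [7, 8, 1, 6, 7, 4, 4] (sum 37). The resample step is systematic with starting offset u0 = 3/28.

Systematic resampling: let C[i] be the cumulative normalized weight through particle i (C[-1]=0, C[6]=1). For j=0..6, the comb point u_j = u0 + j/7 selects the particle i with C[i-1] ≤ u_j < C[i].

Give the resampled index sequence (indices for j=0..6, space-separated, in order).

C = [7/37, 15/37, 16/37, 22/37, 29/37, 33/37, 1]
j=0: u_0=3/28 ∈ [0, 7/37) → index 0
j=1: u_1=1/4 ∈ [7/37, 15/37) → index 1
j=2: u_2=11/28 ∈ [7/37, 15/37) → index 1
j=3: u_3=15/28 ∈ [16/37, 22/37) → index 3
j=4: u_4=19/28 ∈ [22/37, 29/37) → index 4
j=5: u_5=23/28 ∈ [29/37, 33/37) → index 5
j=6: u_6=27/28 ∈ [33/37, 1) → index 6

0 1 1 3 4 5 6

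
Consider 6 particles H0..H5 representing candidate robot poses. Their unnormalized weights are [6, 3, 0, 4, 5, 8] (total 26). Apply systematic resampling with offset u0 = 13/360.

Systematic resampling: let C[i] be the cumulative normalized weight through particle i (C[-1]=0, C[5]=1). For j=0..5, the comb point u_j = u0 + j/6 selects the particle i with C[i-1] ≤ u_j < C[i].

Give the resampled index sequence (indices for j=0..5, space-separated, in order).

C = [3/13, 9/26, 9/26, 1/2, 9/13, 1]
j=0: u_0=13/360 ∈ [0, 3/13) → index 0
j=1: u_1=73/360 ∈ [0, 3/13) → index 0
j=2: u_2=133/360 ∈ [9/26, 1/2) → index 3
j=3: u_3=193/360 ∈ [1/2, 9/13) → index 4
j=4: u_4=253/360 ∈ [9/13, 1) → index 5
j=5: u_5=313/360 ∈ [9/13, 1) → index 5

0 0 3 4 5 5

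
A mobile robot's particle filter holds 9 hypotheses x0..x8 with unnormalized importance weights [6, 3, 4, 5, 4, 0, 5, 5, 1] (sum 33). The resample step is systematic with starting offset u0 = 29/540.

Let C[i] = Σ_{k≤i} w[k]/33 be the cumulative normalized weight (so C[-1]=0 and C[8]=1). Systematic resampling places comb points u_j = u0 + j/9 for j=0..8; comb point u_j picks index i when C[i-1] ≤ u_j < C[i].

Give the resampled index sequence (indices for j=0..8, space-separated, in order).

0 0 2 2 3 4 6 7 7

C = [2/11, 3/11, 13/33, 6/11, 2/3, 2/3, 9/11, 32/33, 1]
j=0: u_0=29/540 ∈ [0, 2/11) → index 0
j=1: u_1=89/540 ∈ [0, 2/11) → index 0
j=2: u_2=149/540 ∈ [3/11, 13/33) → index 2
j=3: u_3=209/540 ∈ [3/11, 13/33) → index 2
j=4: u_4=269/540 ∈ [13/33, 6/11) → index 3
j=5: u_5=329/540 ∈ [6/11, 2/3) → index 4
j=6: u_6=389/540 ∈ [2/3, 9/11) → index 6
j=7: u_7=449/540 ∈ [9/11, 32/33) → index 7
j=8: u_8=509/540 ∈ [9/11, 32/33) → index 7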